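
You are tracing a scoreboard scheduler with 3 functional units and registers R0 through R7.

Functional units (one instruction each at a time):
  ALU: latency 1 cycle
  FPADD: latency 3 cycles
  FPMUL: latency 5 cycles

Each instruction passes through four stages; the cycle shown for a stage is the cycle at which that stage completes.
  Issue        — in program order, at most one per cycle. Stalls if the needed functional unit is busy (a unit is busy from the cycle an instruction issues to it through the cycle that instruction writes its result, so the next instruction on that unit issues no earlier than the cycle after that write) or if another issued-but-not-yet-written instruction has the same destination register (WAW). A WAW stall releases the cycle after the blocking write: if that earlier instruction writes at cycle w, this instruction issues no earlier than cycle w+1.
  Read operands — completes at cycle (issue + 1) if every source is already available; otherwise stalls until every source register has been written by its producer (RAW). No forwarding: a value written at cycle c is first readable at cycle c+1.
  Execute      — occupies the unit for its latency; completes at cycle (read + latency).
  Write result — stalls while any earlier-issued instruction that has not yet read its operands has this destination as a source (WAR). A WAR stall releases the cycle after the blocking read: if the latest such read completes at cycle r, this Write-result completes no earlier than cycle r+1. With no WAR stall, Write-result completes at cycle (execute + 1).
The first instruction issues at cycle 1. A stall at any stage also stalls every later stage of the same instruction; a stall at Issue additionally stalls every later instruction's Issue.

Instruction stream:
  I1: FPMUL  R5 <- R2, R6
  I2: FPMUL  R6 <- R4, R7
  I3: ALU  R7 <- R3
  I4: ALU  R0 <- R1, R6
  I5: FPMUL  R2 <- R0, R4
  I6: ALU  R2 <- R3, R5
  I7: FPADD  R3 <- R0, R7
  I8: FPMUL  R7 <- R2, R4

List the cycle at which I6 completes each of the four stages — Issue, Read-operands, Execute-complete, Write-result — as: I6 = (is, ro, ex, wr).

I1 -> (1, 2, 7, 8)
I2 -> (9, 10, 15, 16)  // struct: FPMUL busy until I1 writes@8
I3 -> (10, 11, 12, 13)
I4 -> (14, 17, 18, 19)  // struct: ALU busy until I3 writes@13, RAW R6: wait I2 write@16
I5 -> (17, 20, 25, 26)  // struct: FPMUL busy until I2 writes@16, RAW R0: wait I4 write@19
I6 -> (27, 28, 29, 30)  // WAW R2: wait I5 write@26
I7 -> (28, 29, 32, 33)
I8 -> (29, 31, 36, 37)  // RAW R2: wait I6 write@30

I6 = (27, 28, 29, 30)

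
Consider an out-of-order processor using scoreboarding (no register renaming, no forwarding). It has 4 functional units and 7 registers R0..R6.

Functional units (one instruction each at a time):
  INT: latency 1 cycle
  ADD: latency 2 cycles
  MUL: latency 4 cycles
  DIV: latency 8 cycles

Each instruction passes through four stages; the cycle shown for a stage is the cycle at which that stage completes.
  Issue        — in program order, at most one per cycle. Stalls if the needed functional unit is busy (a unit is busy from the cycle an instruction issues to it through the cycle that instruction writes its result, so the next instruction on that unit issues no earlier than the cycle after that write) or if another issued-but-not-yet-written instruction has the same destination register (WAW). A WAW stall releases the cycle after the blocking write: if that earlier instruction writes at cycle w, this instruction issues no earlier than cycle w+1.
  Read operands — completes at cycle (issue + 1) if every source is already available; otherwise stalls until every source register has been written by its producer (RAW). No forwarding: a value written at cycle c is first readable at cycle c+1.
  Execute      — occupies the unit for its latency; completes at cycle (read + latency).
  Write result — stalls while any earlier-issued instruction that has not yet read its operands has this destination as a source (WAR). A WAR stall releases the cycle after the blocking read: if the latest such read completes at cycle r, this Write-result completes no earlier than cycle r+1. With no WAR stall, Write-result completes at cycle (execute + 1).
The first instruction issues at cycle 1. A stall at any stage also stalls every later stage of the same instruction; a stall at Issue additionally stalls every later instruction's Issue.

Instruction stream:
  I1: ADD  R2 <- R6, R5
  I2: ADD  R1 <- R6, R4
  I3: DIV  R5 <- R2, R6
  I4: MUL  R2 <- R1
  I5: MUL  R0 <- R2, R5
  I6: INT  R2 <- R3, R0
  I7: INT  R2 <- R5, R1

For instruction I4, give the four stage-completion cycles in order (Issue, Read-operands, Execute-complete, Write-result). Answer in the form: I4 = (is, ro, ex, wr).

I4 = (8, 11, 15, 16)

I1  is:1  ro:2  ex:4  wr:5
I2  is:6  ro:7  ex:9  wr:10  — struct: ADD busy until I1 writes@5
I3  is:7  ro:8  ex:16  wr:17
I4  is:8  ro:11  ex:15  wr:16  — RAW R1: wait I2 write@10
I5  is:17  ro:18  ex:22  wr:23  — struct: MUL busy until I4 writes@16
I6  is:18  ro:24  ex:25  wr:26  — RAW R0: wait I5 write@23
I7  is:27  ro:28  ex:29  wr:30  — struct: INT busy until I6 writes@26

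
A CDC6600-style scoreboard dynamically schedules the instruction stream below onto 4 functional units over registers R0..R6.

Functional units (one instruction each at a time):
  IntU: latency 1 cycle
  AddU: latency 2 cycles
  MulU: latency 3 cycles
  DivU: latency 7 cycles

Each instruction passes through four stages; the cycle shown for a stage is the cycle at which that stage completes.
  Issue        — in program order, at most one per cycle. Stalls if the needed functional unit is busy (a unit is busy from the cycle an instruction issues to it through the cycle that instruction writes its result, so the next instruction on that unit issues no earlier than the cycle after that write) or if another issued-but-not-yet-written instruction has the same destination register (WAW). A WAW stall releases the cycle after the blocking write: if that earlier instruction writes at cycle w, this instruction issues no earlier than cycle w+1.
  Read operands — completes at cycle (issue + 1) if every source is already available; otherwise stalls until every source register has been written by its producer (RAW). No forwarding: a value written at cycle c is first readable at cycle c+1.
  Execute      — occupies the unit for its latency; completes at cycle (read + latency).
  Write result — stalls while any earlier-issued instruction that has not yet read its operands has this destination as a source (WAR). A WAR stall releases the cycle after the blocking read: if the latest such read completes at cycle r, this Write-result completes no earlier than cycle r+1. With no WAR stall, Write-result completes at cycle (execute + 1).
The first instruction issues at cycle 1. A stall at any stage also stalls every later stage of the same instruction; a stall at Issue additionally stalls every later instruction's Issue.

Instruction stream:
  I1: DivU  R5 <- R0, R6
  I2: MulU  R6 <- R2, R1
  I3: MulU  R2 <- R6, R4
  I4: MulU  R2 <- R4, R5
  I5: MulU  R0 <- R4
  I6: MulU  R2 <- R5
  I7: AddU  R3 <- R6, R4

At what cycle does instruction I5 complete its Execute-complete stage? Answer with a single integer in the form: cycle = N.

1) issue 1, read 2, done 9, write 10
2) issue 2, read 3, done 6, write 7
3) issue 8, read 9, done 12, write 13  <struct: MulU busy until I2 writes@7>
4) issue 14, read 15, done 18, write 19  <struct: MulU busy until I3 writes@13>
5) issue 20, read 21, done 24, write 25  <struct: MulU busy until I4 writes@19>
6) issue 26, read 27, done 30, write 31  <struct: MulU busy until I5 writes@25>
7) issue 27, read 28, done 30, write 31

cycle = 24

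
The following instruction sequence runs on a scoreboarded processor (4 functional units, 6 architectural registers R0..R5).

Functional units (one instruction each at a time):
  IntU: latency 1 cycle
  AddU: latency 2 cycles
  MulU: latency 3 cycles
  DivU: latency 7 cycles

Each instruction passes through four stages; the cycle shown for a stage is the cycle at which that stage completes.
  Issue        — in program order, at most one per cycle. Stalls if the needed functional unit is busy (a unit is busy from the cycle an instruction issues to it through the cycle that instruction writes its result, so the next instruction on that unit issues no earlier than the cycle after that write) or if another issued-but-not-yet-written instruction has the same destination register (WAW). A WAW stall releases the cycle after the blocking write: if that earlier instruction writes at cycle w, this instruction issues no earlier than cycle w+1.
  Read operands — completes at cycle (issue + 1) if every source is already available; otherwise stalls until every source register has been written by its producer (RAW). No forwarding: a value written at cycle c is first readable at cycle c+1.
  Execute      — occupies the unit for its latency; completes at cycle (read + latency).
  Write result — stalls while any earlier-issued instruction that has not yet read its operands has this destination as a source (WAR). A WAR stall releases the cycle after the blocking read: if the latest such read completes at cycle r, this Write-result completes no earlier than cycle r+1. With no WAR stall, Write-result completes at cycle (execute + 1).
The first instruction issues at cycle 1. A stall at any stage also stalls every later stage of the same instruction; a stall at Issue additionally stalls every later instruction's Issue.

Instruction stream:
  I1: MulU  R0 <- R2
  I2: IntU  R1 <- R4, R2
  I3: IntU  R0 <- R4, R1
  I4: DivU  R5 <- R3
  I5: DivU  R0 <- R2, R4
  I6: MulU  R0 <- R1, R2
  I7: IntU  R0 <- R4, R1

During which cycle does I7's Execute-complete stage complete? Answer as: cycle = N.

cycle = 36

I1  is:1  ro:2  ex:5  wr:6
I2  is:2  ro:3  ex:4  wr:5
I3  is:7  ro:8  ex:9  wr:10  — WAW R0: wait I1 write@6
I4  is:8  ro:9  ex:16  wr:17
I5  is:18  ro:19  ex:26  wr:27  — struct: DivU busy until I4 writes@17
I6  is:28  ro:29  ex:32  wr:33  — WAW R0: wait I5 write@27
I7  is:34  ro:35  ex:36  wr:37  — WAW R0: wait I6 write@33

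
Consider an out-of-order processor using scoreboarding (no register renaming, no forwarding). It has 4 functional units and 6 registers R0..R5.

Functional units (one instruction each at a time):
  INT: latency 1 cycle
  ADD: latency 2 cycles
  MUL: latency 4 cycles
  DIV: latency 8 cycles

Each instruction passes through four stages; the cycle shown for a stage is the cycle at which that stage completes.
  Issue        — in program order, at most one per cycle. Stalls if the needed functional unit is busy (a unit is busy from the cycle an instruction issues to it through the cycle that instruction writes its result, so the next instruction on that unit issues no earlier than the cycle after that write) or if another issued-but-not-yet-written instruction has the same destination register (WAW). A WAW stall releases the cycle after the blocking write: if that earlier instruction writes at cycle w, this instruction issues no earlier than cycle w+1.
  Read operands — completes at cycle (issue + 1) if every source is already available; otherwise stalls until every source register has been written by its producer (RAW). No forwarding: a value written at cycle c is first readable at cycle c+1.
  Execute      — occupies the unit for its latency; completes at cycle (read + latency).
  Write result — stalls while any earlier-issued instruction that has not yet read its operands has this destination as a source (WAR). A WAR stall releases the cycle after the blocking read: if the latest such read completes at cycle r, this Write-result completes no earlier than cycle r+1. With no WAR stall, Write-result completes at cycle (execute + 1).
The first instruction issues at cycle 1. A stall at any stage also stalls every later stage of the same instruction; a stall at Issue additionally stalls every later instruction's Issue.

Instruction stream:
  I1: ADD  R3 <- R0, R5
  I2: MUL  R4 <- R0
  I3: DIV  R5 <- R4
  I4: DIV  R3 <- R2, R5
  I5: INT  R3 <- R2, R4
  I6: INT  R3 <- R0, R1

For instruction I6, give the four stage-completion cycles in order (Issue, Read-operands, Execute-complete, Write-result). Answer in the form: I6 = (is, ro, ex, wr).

I6 = (34, 35, 36, 37)

c1: I1 dispatched to ADD
c2: I1 operands ready, I2 dispatched to MUL
c3: I2 operands ready, I3 dispatched to DIV
c4: I1 complete
c5: R3←I1
c7: I2 complete
c8: R4←I2
c9: I3 operands ready
c17: I3 complete
c18: R5←I3
c19: I4 dispatched to DIV
c20: I4 operands ready
c28: I4 complete
c29: R3←I4
c30: I5 dispatched to INT
c31: I5 operands ready
c32: I5 complete
c33: R3←I5
c34: I6 dispatched to INT
c35: I6 operands ready
c36: I6 complete
c37: R3←I6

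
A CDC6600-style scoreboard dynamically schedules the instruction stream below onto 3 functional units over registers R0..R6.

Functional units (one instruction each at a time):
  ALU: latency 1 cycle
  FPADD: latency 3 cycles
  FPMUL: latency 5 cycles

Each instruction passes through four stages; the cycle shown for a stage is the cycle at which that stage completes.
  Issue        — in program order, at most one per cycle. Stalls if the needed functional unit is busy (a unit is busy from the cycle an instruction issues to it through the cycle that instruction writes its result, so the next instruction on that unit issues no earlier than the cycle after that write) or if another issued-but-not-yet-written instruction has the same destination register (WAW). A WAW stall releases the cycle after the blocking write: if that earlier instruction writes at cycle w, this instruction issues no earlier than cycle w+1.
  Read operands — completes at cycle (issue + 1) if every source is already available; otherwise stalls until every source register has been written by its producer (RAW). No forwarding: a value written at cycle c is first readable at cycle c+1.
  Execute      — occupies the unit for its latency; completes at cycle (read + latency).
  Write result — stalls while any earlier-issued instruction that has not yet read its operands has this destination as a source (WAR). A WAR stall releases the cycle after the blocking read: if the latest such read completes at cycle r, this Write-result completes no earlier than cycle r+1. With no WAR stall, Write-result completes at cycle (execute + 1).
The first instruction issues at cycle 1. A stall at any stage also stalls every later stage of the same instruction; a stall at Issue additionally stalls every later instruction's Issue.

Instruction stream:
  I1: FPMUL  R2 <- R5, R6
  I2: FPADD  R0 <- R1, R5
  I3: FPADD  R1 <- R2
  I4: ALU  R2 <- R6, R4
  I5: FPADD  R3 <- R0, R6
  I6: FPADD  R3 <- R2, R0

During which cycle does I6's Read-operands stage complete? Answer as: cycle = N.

[I1] 1/2/7/8
[I2] 2/3/6/7
[I3] 8/9/12/13  (struct: FPADD busy until I2 writes@7)
[I4] 9/10/11/12
[I5] 14/15/18/19  (struct: FPADD busy until I3 writes@13)
[I6] 20/21/24/25  (struct: FPADD busy until I5 writes@19)

cycle = 21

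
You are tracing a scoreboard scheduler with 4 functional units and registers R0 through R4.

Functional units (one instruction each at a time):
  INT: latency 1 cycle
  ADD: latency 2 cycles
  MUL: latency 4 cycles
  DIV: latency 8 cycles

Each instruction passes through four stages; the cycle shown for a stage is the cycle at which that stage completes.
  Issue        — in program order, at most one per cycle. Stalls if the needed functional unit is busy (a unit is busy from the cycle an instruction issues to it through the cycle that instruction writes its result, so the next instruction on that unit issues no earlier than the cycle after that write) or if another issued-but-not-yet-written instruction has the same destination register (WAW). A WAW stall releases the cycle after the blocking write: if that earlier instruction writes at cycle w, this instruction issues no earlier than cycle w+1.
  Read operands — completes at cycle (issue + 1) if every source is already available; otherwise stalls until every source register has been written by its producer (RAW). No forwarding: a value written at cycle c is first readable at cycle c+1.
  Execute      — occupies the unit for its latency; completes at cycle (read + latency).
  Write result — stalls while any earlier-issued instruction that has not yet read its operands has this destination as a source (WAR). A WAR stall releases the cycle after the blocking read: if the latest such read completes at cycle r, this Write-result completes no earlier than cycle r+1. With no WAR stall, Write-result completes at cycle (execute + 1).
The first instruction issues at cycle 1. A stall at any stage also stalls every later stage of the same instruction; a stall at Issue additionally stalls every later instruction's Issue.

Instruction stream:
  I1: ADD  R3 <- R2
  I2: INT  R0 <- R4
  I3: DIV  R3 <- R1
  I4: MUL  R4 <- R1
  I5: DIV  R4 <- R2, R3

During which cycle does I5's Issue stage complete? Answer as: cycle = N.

cycle = 17

1) issue 1, read 2, done 4, write 5
2) issue 2, read 3, done 4, write 5
3) issue 6, read 7, done 15, write 16  <WAW R3: wait I1 write@5>
4) issue 7, read 8, done 12, write 13
5) issue 17, read 18, done 26, write 27  <struct: DIV busy until I3 writes@16>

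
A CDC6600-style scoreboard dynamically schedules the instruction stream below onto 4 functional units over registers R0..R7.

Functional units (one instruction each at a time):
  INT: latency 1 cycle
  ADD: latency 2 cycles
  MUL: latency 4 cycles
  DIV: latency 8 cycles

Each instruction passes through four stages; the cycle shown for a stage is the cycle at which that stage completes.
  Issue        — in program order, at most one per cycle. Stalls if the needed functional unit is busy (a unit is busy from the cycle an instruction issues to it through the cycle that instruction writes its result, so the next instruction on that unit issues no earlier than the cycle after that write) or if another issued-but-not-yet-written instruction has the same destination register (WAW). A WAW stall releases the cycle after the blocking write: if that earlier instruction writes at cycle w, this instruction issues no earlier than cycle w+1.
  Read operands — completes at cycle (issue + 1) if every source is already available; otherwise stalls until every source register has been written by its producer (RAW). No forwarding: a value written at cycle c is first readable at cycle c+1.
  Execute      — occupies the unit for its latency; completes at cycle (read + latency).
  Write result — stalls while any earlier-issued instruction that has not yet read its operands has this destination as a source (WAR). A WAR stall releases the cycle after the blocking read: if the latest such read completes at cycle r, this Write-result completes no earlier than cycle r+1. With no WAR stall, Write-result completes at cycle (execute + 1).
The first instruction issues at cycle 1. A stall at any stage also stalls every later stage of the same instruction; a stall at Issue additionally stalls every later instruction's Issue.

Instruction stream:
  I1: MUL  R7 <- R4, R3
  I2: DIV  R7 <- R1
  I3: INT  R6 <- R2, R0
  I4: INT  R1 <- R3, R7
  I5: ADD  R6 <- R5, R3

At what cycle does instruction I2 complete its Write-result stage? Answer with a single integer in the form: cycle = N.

cycle = 18

I1 -> (1, 2, 6, 7)
I2 -> (8, 9, 17, 18)  // WAW R7: wait I1 write@7
I3 -> (9, 10, 11, 12)
I4 -> (13, 19, 20, 21)  // struct: INT busy until I3 writes@12, RAW R7: wait I2 write@18
I5 -> (14, 15, 17, 18)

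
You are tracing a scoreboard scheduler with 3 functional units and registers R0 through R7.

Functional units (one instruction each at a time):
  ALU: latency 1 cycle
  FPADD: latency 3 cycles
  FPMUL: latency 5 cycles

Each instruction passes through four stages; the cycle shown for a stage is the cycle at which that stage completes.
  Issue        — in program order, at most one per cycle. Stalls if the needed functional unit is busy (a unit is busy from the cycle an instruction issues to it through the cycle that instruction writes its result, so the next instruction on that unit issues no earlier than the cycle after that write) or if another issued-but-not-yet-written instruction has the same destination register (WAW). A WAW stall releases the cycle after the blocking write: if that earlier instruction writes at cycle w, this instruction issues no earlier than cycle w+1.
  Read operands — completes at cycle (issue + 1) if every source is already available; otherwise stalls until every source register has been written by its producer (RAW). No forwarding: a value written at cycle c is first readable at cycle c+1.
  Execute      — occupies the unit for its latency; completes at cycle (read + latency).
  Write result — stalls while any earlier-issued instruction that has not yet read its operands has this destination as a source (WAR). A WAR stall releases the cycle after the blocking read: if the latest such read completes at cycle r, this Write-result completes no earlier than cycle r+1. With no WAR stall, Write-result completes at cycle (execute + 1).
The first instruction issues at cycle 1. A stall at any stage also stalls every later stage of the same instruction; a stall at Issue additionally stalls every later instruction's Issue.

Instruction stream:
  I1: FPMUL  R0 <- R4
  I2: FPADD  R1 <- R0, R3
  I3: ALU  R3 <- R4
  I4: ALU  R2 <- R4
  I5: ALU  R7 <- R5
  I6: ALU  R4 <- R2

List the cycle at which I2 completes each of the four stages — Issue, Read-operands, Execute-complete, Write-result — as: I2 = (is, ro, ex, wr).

I2 = (2, 9, 12, 13)

1) issue 1, read 2, done 7, write 8
2) issue 2, read 9, done 12, write 13  <RAW R0: wait I1 write@8>
3) issue 3, read 4, done 5, write 10  <WAR R3: wait I2 read@9>
4) issue 11, read 12, done 13, write 14  <struct: ALU busy until I3 writes@10>
5) issue 15, read 16, done 17, write 18  <struct: ALU busy until I4 writes@14>
6) issue 19, read 20, done 21, write 22  <struct: ALU busy until I5 writes@18>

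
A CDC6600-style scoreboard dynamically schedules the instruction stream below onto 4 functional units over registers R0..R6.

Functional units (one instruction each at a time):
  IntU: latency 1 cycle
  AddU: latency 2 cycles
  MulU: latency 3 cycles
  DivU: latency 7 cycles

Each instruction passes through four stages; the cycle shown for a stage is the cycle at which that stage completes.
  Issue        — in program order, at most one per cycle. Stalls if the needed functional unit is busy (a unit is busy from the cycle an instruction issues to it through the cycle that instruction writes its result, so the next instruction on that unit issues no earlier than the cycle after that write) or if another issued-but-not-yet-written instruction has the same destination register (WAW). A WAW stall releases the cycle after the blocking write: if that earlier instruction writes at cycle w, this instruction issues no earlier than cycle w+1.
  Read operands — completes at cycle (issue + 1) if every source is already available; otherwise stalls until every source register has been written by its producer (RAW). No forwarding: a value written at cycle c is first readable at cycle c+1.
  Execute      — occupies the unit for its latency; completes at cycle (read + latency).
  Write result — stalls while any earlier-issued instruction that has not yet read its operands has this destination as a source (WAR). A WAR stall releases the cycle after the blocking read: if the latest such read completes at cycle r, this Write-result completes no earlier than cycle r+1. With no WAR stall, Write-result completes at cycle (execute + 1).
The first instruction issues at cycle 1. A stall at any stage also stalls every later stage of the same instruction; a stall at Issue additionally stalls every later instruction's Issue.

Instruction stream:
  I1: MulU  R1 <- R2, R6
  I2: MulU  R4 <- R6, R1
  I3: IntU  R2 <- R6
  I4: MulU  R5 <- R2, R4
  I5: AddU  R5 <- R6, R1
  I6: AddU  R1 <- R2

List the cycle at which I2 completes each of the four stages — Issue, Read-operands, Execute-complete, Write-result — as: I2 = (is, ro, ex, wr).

I2 = (7, 8, 11, 12)

c1: I1 issues→MulU
c2: I1 reads
c5: I1 exec-done
c6: I1 writes R1
c7: I2 issues→MulU
c8: I2 reads | I3 issues→IntU
c9: I3 reads
c10: I3 exec-done
c11: I2 exec-done | I3 writes R2
c12: I2 writes R4
c13: I4 issues→MulU
c14: I4 reads
c17: I4 exec-done
c18: I4 writes R5
c19: I5 issues→AddU
c20: I5 reads
c22: I5 exec-done
c23: I5 writes R5
c24: I6 issues→AddU
c25: I6 reads
c27: I6 exec-done
c28: I6 writes R1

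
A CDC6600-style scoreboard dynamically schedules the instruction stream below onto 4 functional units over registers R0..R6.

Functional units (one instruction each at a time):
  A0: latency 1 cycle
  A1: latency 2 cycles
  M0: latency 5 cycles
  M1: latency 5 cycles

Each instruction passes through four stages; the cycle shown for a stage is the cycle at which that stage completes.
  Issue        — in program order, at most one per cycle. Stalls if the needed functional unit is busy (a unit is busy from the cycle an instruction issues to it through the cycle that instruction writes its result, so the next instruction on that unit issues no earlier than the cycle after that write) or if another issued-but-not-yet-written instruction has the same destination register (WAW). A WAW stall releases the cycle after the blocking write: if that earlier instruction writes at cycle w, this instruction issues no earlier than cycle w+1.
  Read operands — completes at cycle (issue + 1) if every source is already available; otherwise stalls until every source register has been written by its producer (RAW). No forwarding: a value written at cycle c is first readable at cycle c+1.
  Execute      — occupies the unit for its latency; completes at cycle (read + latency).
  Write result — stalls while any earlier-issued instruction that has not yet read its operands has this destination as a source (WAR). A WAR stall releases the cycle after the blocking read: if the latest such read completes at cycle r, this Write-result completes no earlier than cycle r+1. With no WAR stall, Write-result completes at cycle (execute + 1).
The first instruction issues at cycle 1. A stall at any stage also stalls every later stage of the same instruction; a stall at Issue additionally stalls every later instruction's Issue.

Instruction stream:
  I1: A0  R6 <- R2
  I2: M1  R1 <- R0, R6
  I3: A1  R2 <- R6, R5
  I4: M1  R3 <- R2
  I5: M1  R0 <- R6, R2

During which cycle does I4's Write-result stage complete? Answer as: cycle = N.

[1] I1 issues→A0
[2] I1 reads · I2 issues→M1
[3] I1 exec-done · I3 issues→A1
[4] I1 writes R6
[5] I2 reads · I3 reads
[7] I3 exec-done
[8] I3 writes R2
[10] I2 exec-done
[11] I2 writes R1
[12] I4 issues→M1
[13] I4 reads
[18] I4 exec-done
[19] I4 writes R3
[20] I5 issues→M1
[21] I5 reads
[26] I5 exec-done
[27] I5 writes R0

cycle = 19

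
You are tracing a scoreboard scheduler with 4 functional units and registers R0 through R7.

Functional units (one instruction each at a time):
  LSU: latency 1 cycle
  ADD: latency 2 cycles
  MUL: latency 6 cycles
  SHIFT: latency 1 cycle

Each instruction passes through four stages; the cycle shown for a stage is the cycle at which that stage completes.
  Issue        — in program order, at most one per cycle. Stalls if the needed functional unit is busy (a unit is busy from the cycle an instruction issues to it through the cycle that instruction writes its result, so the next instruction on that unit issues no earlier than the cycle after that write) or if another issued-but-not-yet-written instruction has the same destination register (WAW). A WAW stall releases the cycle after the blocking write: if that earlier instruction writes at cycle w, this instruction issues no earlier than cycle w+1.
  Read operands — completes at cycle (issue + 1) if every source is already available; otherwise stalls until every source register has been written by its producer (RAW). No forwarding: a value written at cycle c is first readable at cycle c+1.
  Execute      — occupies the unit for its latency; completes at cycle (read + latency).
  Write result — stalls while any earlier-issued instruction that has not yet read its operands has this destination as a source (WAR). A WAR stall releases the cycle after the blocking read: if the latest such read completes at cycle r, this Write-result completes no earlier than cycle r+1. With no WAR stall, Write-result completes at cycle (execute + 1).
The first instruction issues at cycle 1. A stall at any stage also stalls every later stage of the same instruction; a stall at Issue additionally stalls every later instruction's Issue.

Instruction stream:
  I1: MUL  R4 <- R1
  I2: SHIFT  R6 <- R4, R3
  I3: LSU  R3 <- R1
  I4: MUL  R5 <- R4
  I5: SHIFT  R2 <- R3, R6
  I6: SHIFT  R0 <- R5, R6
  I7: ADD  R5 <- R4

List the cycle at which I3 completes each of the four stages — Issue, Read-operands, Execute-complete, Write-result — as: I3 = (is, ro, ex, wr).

I3 = (3, 4, 5, 11)

  I1 | 1 | 2 | 8 | 9
  I2 | 2 | 10 | 11 | 12   RAW R4: wait I1 write@9
  I3 | 3 | 4 | 5 | 11   WAR R3: wait I2 read@10
  I4 | 10 | 11 | 17 | 18   struct: MUL busy until I1 writes@9
  I5 | 13 | 14 | 15 | 16   struct: SHIFT busy until I2 writes@12
  I6 | 17 | 19 | 20 | 21   struct: SHIFT busy until I5 writes@16 · RAW R5: wait I4 write@18
  I7 | 19 | 20 | 22 | 23   WAW R5: wait I4 write@18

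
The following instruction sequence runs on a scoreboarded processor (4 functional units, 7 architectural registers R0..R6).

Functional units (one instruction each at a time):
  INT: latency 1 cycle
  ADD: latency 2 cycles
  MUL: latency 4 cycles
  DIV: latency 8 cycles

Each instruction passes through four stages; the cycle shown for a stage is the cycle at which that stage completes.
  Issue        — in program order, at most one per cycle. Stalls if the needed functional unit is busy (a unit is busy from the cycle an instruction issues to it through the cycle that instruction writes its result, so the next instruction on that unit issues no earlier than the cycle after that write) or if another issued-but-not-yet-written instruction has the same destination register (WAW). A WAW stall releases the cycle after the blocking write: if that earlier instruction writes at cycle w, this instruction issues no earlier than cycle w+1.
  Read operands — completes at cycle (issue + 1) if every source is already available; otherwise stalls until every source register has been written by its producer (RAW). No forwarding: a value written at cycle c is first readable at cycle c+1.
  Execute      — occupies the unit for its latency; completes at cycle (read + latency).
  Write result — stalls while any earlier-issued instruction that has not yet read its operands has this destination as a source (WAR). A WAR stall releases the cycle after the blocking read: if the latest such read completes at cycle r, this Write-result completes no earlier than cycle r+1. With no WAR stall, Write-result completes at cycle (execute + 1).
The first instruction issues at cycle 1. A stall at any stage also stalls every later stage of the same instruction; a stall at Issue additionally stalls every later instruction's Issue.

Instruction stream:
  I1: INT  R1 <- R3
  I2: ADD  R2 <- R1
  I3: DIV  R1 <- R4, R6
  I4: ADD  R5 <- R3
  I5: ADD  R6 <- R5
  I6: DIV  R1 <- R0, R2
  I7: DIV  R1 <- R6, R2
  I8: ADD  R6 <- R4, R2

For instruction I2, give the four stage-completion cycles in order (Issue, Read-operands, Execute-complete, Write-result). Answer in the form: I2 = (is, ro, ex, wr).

I2 = (2, 5, 7, 8)

[1] I1 dispatched to INT
[2] I1 operands ready, I2 dispatched to ADD
[3] I1 complete
[4] R1←I1
[5] I2 operands ready, I3 dispatched to DIV
[6] I3 operands ready
[7] I2 complete
[8] R2←I2
[9] I4 dispatched to ADD
[10] I4 operands ready
[12] I4 complete
[13] R5←I4
[14] I3 complete, I5 dispatched to ADD
[15] R1←I3, I5 operands ready
[16] I6 dispatched to DIV
[17] I5 complete, I6 operands ready
[18] R6←I5
[25] I6 complete
[26] R1←I6
[27] I7 dispatched to DIV
[28] I7 operands ready, I8 dispatched to ADD
[29] I8 operands ready
[31] I8 complete
[32] R6←I8
[36] I7 complete
[37] R1←I7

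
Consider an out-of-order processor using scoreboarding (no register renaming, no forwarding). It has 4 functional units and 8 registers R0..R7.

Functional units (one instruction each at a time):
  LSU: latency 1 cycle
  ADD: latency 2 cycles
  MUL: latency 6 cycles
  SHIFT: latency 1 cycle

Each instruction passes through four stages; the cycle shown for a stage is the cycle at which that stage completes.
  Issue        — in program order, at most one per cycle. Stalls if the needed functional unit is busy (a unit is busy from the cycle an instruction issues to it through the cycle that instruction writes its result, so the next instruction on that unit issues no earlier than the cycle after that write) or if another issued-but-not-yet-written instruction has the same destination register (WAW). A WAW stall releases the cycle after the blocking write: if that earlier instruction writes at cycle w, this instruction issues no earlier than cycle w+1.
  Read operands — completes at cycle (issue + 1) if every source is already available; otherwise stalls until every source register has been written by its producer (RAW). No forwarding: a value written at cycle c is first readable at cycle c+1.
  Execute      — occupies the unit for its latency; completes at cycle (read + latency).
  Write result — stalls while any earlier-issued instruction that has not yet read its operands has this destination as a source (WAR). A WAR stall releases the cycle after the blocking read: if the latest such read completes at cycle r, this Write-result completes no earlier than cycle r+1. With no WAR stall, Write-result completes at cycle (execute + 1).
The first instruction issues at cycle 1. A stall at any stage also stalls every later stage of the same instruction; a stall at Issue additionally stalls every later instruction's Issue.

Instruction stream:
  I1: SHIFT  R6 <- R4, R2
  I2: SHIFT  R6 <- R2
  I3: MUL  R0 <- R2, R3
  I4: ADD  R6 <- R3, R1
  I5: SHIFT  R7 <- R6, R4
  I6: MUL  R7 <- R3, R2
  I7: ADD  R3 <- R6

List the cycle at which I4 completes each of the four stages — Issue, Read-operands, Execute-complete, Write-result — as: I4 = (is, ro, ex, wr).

I1  is:1  ro:2  ex:3  wr:4
I2  is:5  ro:6  ex:7  wr:8  — struct: SHIFT busy until I1 writes@4
I3  is:6  ro:7  ex:13  wr:14
I4  is:9  ro:10  ex:12  wr:13  — WAW R6: wait I2 write@8
I5  is:10  ro:14  ex:15  wr:16  — RAW R6: wait I4 write@13
I6  is:17  ro:18  ex:24  wr:25  — WAW R7: wait I5 write@16
I7  is:18  ro:19  ex:21  wr:22

I4 = (9, 10, 12, 13)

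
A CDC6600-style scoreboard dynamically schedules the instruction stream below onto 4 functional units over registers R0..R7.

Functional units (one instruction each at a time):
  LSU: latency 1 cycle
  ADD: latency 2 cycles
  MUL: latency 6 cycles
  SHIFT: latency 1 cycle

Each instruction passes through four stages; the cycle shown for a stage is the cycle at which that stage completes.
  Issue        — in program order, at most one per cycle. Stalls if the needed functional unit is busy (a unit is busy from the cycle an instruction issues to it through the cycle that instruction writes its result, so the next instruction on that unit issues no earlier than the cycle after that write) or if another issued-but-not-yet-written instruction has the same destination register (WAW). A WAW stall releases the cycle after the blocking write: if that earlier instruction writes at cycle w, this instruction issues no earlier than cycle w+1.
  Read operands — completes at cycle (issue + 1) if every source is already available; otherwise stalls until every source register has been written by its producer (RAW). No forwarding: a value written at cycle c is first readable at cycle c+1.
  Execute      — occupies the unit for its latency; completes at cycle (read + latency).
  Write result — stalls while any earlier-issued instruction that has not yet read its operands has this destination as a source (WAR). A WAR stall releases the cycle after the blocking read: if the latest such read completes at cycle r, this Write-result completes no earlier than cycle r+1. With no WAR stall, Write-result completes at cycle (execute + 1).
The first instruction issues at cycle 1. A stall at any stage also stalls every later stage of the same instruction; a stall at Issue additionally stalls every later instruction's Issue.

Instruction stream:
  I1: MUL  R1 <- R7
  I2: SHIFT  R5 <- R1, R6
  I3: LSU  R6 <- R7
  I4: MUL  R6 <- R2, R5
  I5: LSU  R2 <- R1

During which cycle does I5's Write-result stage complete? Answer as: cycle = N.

cycle = 16

c1: I1→MUL
c2: I1 RO; I2→SHIFT
c3: I3→LSU
c4: I3 RO
c5: I3 EX
c8: I1 EX
c9: I1 WR R1
c10: I2 RO
c11: I2 EX; I3 WR R6
c12: I2 WR R5; I4→MUL
c13: I4 RO; I5→LSU
c14: I5 RO
c15: I5 EX
c16: I5 WR R2
c19: I4 EX
c20: I4 WR R6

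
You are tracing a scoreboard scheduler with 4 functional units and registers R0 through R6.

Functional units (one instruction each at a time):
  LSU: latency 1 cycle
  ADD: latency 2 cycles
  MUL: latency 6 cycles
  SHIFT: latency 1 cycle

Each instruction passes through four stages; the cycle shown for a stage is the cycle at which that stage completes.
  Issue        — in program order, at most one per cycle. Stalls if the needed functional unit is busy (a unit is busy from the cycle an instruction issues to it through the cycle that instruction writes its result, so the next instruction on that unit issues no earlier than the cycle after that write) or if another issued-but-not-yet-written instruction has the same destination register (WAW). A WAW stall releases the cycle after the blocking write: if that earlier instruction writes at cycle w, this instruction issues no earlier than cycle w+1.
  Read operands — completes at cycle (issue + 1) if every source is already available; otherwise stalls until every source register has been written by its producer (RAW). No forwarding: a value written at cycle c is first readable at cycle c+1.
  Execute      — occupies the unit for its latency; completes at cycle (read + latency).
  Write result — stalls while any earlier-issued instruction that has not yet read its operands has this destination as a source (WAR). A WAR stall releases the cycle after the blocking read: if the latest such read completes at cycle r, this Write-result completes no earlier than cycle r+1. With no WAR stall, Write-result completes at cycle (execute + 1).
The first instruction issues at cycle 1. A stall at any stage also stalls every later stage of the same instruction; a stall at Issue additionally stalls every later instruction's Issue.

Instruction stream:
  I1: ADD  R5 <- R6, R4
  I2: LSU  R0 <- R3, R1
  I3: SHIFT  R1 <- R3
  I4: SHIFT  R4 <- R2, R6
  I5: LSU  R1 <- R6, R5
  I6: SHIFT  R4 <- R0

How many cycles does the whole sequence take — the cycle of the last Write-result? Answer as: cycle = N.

t=1  I1→ADD
t=2  I1 RO, I2→LSU
t=3  I2 RO, I3→SHIFT
t=4  I1 EX, I2 EX, I3 RO
t=5  I1 WR R5, I2 WR R0, I3 EX
t=6  I3 WR R1
t=7  I4→SHIFT
t=8  I4 RO, I5→LSU
t=9  I4 EX, I5 RO
t=10  I4 WR R4, I5 EX
t=11  I5 WR R1, I6→SHIFT
t=12  I6 RO
t=13  I6 EX
t=14  I6 WR R4

cycle = 14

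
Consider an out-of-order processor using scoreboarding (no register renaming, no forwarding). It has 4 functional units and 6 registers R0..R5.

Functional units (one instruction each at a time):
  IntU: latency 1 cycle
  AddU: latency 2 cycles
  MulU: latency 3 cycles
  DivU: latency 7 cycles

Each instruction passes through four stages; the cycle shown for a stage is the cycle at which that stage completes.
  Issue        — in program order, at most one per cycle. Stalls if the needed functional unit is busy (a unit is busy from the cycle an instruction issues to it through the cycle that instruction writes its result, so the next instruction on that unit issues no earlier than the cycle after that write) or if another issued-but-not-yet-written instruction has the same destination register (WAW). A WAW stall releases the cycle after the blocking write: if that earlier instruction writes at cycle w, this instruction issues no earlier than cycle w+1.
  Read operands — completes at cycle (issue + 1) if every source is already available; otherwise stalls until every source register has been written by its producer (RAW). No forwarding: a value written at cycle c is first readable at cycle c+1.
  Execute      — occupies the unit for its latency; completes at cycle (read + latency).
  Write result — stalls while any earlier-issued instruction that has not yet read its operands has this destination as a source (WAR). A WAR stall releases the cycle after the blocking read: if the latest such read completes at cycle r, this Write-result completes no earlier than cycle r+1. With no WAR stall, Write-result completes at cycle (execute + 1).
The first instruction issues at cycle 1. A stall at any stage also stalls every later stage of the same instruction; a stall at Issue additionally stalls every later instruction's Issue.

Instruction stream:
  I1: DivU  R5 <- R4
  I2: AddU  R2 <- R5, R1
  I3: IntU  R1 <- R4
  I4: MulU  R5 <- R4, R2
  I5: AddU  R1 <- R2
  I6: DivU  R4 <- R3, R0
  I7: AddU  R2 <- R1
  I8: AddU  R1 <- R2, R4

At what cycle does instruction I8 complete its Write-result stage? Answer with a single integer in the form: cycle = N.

cycle 1: issue I1 (DivU)
cycle 2: I1 read-ops; issue I2 (AddU)
cycle 3: issue I3 (IntU)
cycle 4: I3 read-ops
cycle 5: I3 finished on IntU
cycle 9: I1 finished on DivU
cycle 10: I1→R5
cycle 11: I2 read-ops; issue I4 (MulU)
cycle 12: I3→R1
cycle 13: I2 finished on AddU
cycle 14: I2→R2
cycle 15: I4 read-ops; issue I5 (AddU)
cycle 16: I5 read-ops; issue I6 (DivU)
cycle 17: I6 read-ops
cycle 18: I4 finished on MulU; I5 finished on AddU
cycle 19: I4→R5; I5→R1
cycle 20: issue I7 (AddU)
cycle 21: I7 read-ops
cycle 23: I7 finished on AddU
cycle 24: I6 finished on DivU; I7→R2
cycle 25: I6→R4; issue I8 (AddU)
cycle 26: I8 read-ops
cycle 28: I8 finished on AddU
cycle 29: I8→R1

cycle = 29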